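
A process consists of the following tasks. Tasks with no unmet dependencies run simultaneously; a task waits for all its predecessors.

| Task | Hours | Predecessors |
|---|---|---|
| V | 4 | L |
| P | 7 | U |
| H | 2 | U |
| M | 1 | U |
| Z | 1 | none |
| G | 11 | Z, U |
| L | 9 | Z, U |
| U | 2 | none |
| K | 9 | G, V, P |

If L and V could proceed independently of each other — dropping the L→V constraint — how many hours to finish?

22

Original critical path: U→L→V→K = 2+9+4+9 = 24 ⇒ 24 hours.
Without L→V, V's earliest start moves from 11 to 0.
After: U→G→K = 2+11+9 = 22 → 22 hours.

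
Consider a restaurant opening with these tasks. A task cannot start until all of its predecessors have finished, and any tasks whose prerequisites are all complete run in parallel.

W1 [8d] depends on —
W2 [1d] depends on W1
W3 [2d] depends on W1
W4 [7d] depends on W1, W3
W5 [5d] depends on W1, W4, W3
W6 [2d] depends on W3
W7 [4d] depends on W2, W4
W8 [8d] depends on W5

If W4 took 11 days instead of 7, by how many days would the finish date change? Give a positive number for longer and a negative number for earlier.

Critical path before the change: W1→W3→W4→W5→W8 = 8+2+7+5+8 = 30 giving 30 days.
Since W4 is critical, the +4 change carries straight to that chain (now 34 days).
No other chain overtakes it, so the finish is 34 days.
Change in finish: 34 − 30 = +4 days.

4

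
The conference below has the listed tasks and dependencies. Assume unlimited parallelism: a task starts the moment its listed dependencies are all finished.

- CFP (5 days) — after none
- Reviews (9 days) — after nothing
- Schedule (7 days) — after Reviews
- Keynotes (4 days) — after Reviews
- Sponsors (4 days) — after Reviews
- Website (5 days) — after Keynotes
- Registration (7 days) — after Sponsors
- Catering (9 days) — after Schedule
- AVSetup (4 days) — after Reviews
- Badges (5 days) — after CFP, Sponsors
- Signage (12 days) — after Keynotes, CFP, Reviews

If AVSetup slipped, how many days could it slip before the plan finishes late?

12

Reviews→Schedule→Catering = 9+7+9 = 25 sets the makespan at 25 days.
Longest path through AVSetup: 13 days (earliest finish 13, latest finish 25).
Float = 25 − 13 = 12.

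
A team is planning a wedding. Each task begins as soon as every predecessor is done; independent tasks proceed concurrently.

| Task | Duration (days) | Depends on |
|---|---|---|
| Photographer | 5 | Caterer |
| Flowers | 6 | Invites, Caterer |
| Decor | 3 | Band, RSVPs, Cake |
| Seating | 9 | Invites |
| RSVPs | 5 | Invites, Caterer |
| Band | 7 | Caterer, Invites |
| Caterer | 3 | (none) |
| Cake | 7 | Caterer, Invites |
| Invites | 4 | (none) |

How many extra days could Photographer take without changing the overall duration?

6

The longest chain is Invites→Cake→Decor = 4+7+3 = 14; overall finish 14 days.
The longest chain containing Photographer totals 8 days.
Slack of Photographer = 9 − 3 = 6 days.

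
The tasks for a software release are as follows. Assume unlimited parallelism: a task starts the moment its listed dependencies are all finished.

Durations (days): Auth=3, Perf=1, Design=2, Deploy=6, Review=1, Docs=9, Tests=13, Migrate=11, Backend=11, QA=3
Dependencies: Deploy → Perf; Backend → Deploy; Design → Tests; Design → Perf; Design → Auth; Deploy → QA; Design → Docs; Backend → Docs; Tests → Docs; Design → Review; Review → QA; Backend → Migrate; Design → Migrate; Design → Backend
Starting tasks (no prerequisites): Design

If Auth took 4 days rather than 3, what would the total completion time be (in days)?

Actual critical path: Design→Backend→Migrate = 2+11+11 = 24 ⇒ 24 days.
Auth is off the critical path — its longest chain is 5 days, giving 19 of slack.
No other chain overtakes it, so the finish is 24 days.

24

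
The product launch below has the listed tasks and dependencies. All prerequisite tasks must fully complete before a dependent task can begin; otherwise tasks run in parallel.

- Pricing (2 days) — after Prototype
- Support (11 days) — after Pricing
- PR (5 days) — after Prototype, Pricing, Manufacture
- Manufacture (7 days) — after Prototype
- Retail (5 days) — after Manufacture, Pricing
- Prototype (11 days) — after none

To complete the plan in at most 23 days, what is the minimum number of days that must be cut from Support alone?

Current finish: 24 days; target: 23.
Support is on every critical path, so each day cut from Support cuts the finish by one (this holds down to a finish of 23).
Need 24 − 23 = 1 day off Support → Support becomes 10 days, finish becomes 23.

1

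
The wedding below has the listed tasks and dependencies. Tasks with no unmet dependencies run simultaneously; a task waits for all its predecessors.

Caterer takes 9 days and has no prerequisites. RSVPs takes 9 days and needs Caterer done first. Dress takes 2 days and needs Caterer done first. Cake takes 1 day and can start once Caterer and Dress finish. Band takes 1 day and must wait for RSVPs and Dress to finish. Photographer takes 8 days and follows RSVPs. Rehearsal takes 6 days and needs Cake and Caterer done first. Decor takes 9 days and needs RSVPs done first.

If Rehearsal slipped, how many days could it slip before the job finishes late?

9

Caterer→RSVPs→Decor = 9+9+9 = 27 sets the makespan at 27 days.
The longest chain containing Rehearsal totals 18 days.
So Rehearsal can slip 27 − 18 = 9 days.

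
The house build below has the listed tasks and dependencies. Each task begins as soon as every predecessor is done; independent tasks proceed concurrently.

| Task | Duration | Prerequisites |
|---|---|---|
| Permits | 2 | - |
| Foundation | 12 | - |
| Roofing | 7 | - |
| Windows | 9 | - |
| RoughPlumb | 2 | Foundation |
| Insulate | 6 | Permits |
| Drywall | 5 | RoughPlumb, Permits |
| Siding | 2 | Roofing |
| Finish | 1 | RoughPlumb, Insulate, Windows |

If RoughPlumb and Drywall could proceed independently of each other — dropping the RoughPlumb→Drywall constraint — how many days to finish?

Original critical path: Foundation→RoughPlumb→Drywall = 12+2+5 = 19 ⇒ 19 days.
Without RoughPlumb→Drywall, Drywall's earliest start moves from 14 to 2.
New critical path: Foundation→RoughPlumb→Finish = 12+2+1 = 15 ⇒ 15 days.

15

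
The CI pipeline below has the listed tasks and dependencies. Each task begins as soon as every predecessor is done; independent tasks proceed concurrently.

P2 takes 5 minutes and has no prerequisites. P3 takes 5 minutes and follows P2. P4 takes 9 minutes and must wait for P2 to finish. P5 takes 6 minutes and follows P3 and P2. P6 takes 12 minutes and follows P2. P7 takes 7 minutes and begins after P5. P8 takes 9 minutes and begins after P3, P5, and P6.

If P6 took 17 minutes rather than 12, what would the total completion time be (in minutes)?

31

The binding path is P2→P6→P8 = 5+12+9 = 26; finish at 26 minutes.
Since P6 is critical, the +5 change carries straight to that chain (now 31 minutes).
No other chain overtakes it, so the finish is 31 minutes.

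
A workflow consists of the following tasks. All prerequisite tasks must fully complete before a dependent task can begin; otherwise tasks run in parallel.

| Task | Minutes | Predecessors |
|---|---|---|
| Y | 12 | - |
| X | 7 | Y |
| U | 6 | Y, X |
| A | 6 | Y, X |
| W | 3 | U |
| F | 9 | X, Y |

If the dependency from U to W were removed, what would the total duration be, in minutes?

28

With the dependency in place, Y→X→U→W = 12+7+6+3 = 28 sets the finish at 28 minutes.
Without U→W, W's earliest start moves from 25 to 0.
The longest chain is now Y→X→F = 12+7+9 = 28, so the project takes 28 minutes.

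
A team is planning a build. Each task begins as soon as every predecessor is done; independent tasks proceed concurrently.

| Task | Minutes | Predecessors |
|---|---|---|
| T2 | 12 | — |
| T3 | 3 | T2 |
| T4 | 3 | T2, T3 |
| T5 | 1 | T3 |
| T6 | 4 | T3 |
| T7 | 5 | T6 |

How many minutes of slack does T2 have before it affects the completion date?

0

The longest chain is T2→T3→T6→T7 = 12+3+4+5 = 24; overall finish 24 minutes.
Longest path through T2: 24 minutes (earliest finish 12, latest finish 12).
Slack of T2 = 0 − 0 = 0 minutes.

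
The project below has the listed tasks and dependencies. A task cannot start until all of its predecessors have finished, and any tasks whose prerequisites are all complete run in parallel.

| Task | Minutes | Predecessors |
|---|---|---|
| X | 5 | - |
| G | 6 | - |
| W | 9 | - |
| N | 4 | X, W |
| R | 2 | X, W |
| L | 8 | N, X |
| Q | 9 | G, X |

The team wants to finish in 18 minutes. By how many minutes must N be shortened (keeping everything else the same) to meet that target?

Current finish: 21 minutes; target: 18.
N is on every critical path, so each minute cut from N cuts the finish by one (this holds down to a finish of 18).
Need 21 − 18 = 3 minutes off N → N becomes 1 minute, finish becomes 18.

3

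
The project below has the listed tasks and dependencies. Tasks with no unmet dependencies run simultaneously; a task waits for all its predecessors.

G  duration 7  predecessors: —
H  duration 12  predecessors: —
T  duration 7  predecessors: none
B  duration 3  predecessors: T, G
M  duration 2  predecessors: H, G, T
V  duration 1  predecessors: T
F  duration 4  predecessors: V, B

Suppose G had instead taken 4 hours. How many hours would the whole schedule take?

14

Actual critical path: G→B→F = 7+3+4 = 14 ⇒ 14 hours.
G is on the critical path; changing it to 4 makes that path 11 hours.
New critical path: H→M = 12+2 = 14 ⇒ 14 hours.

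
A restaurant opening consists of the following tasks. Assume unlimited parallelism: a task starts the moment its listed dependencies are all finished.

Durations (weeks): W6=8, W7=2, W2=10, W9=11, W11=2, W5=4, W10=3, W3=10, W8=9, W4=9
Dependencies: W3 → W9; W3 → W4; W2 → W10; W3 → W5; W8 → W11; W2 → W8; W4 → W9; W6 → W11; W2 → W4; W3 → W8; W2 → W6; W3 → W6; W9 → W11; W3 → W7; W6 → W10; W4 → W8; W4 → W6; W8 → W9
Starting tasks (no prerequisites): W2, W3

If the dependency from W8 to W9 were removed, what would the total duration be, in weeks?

Original critical path: W2→W4→W8→W9→W11 = 10+9+9+11+2 = 41 ⇒ 41 weeks.
Without W8→W9, W9's earliest start moves from 28 to 19.
After: W2→W4→W9→W11 = 10+9+11+2 = 32 → 32 weeks.

32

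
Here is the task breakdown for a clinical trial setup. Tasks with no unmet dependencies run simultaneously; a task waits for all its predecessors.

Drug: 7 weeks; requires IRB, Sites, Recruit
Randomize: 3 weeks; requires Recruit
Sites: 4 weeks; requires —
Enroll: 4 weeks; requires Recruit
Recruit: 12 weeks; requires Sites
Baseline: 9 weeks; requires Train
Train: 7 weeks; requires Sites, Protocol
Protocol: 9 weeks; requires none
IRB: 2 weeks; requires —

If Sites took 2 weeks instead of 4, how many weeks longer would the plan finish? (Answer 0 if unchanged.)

0

Baseline: Protocol→Train→Baseline = 9+7+9 = 25 → 25 weeks.
The longest path through Sites is only 23 weeks, so Sites has float 2.
No other chain overtakes it, so the finish is 25 weeks.
Change in finish: 25 − 25 = +0 weeks.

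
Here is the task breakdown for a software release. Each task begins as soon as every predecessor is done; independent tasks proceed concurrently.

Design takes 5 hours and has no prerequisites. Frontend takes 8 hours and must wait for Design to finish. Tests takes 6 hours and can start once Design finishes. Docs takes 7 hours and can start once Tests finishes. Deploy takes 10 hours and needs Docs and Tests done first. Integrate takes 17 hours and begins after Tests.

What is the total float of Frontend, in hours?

The longest chain is Design→Tests→Docs→Deploy = 5+6+7+10 = 28; overall finish 28 hours.
The longest chain containing Frontend totals 13 hours.
Float = 28 − 13 = 15.

15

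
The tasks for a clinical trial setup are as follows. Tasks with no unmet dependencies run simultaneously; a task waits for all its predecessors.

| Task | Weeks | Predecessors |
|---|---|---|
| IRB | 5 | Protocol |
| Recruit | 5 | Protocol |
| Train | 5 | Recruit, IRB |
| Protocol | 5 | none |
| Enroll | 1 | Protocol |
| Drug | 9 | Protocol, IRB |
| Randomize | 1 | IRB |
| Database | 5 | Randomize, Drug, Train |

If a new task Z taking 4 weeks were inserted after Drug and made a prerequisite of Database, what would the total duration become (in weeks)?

28

Originally the job takes 24 weeks.
With Z inserted, Database now waits for max(Randomize, Drug, Train, Z).
New critical path: Protocol→IRB→Drug→Z→Database = 5+5+9+4+5 = 28 ⇒ 28 weeks.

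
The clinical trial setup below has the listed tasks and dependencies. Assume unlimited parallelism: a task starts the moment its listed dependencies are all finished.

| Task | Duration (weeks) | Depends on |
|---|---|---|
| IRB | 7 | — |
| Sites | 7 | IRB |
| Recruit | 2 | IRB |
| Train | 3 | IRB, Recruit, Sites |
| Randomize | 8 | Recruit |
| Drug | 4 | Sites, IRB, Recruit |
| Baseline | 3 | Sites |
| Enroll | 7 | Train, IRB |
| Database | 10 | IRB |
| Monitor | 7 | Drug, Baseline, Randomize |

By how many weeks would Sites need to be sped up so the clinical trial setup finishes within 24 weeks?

Current finish: 25 weeks; target: 24.
Sites is on every critical path, so each week cut from Sites cuts the finish by one (this holds down to a finish of 24).
Need 25 − 24 = 1 week off Sites → Sites becomes 6 weeks, finish becomes 24.

1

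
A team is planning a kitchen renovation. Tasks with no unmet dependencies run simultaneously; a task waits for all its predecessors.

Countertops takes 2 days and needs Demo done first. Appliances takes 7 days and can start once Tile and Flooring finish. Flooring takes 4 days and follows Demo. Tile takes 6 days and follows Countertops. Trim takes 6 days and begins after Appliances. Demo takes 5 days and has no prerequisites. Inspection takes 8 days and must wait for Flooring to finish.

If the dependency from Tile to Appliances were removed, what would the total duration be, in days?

22

Original critical path: Demo→Countertops→Tile→Appliances→Trim = 5+2+6+7+6 = 26 ⇒ 26 days.
Without Tile→Appliances, Appliances's earliest start moves from 13 to 9.
New critical path: Demo→Flooring→Appliances→Trim = 5+4+7+6 = 22 ⇒ 22 days.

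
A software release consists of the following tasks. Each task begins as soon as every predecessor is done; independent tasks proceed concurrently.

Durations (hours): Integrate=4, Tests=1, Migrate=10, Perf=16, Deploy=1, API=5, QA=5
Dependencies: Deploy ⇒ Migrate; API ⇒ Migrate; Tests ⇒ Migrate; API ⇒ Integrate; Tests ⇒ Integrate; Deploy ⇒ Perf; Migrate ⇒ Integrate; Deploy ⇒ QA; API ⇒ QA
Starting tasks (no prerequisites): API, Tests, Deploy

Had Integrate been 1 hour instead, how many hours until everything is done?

17

Actual critical path: API→Migrate→Integrate = 5+10+4 = 19 ⇒ 19 hours.
Integrate lies on that path, so at 1 hour the path becomes 16 hours.
Now Deploy→Perf = 1+16 = 17 is longest, so the finish becomes 17 hours.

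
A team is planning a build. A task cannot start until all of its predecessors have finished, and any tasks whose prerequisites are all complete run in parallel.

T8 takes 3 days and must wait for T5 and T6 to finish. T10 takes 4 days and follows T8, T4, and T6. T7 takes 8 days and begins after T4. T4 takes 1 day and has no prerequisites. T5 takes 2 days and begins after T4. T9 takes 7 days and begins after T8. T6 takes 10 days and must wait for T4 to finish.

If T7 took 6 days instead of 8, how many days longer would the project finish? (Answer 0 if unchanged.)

0

Actual critical path: T4→T6→T8→T9 = 1+10+3+7 = 21 ⇒ 21 days.
The longest path through T7 is only 9 days, so T7 has float 12.
No other chain overtakes it, so the finish is 21 days.
Change in finish: 21 − 21 = +0 days.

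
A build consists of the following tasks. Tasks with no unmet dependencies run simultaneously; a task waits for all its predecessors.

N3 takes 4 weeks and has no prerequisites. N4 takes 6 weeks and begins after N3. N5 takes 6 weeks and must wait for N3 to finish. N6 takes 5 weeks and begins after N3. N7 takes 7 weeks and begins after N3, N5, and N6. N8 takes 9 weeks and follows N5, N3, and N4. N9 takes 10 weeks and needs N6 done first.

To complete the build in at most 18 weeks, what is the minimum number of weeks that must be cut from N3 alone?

Current finish: 19 weeks; target: 18.
N3 is on every critical path, so each week cut from N3 cuts the finish by one (this holds down to a finish of 16).
Need 19 − 18 = 1 week off N3 → N3 becomes 3 weeks, finish becomes 18.

1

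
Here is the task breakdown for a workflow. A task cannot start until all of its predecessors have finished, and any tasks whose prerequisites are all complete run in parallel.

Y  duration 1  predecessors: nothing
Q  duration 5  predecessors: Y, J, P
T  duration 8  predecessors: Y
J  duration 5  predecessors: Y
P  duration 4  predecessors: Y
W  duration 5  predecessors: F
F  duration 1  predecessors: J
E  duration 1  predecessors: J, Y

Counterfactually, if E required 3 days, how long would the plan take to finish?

12

Baseline: Y→J→F→W = 1+5+1+5 = 12 → 12 days.
E is off the critical path — its longest chain is 7 days, giving 5 of slack.
That remains the longest chain; total 12 days.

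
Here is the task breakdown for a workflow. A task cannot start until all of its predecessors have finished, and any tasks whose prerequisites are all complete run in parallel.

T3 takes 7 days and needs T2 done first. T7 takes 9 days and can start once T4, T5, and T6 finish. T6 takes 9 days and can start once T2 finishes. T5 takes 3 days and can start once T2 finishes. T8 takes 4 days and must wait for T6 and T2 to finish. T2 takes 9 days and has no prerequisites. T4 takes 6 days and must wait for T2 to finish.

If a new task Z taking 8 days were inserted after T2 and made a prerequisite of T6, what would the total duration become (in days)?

Originally the job takes 27 days.
With Z inserted, T6 now waits for max(T2, Z).
New critical path: T2→Z→T6→T7 = 9+8+9+9 = 35 ⇒ 35 days.

35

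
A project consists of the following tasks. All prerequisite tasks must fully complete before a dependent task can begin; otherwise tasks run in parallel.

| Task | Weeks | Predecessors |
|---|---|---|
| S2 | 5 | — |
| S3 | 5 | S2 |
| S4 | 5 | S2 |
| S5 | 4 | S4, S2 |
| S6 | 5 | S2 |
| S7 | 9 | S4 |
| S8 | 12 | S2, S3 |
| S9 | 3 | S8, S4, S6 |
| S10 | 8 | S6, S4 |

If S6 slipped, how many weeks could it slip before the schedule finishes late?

The longest chain is S2→S3→S8→S9 = 5+5+12+3 = 25; overall finish 25 weeks.
S6 finishes as early as 10 and must finish by 17.
Float = 25 − 18 = 7.

7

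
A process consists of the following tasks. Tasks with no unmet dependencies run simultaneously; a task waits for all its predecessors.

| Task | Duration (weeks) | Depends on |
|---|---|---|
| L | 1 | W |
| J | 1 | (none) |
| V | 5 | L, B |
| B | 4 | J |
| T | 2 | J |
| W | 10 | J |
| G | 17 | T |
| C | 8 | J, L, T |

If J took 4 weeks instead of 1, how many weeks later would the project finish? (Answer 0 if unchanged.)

3

The binding path is J→W→L→C = 1+10+1+8 = 20; finish at 20 weeks.
J lies on that path, so at 4 weeks the path becomes 23 weeks.
The critical path is still J→W→L→C; finish is now 23 weeks.
Change in finish: 23 − 20 = +3 weeks.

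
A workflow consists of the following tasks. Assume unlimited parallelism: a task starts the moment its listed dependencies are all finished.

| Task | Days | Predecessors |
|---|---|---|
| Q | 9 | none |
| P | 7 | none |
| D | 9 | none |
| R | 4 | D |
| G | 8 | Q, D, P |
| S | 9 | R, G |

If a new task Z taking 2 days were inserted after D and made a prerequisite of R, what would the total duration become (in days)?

Originally the plan takes 26 days.
With Z inserted, R now waits for max(D, Z).
New critical path: Q→G→S = 9+8+9 = 26 ⇒ 26 days.

26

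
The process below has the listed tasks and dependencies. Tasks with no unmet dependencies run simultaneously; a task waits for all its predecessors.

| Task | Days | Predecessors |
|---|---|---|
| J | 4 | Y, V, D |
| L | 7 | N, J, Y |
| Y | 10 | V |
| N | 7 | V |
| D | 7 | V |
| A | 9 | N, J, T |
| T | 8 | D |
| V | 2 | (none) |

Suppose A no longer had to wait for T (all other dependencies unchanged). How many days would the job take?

25

With the dependency in place, V→D→T→A = 2+7+8+9 = 26 sets the finish at 26 days.
Without T→A, A's earliest start moves from 17 to 16.
After: V→Y→J→A = 2+10+4+9 = 25 → 25 days.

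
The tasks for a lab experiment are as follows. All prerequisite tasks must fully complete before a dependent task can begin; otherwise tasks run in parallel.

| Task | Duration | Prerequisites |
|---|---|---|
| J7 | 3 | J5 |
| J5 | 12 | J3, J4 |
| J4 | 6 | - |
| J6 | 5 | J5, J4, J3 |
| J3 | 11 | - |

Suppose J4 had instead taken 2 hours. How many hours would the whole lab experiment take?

28

Actual critical path: J3→J5→J6 = 11+12+5 = 28 ⇒ 28 hours.
J4 has 5 hours of float (longest path through it is 23).
No other chain overtakes it, so the finish is 28 hours.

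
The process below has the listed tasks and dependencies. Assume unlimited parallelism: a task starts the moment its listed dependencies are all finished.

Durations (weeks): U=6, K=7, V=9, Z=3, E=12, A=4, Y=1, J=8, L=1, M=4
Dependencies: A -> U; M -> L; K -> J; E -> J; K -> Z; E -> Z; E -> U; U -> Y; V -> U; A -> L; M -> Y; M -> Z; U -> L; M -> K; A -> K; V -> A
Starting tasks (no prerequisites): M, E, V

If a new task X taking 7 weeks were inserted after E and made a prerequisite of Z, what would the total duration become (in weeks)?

28

Originally the project takes 28 weeks.
With X inserted, Z now waits for max(E, K, M, X).
New critical path: V→A→K→J = 9+4+7+8 = 28 ⇒ 28 weeks.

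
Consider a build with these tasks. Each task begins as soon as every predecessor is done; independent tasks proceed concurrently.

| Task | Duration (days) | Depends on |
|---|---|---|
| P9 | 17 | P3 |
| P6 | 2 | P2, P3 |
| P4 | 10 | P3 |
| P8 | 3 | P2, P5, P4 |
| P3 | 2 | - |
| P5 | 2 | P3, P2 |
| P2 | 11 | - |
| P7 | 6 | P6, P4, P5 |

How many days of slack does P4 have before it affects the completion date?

P2→P5→P7 = 11+2+6 = 19 sets the makespan at 19 days.
Longest path through P4: 18 days (earliest finish 12, latest finish 13).
Slack of P4 = 3 − 2 = 1 day.

1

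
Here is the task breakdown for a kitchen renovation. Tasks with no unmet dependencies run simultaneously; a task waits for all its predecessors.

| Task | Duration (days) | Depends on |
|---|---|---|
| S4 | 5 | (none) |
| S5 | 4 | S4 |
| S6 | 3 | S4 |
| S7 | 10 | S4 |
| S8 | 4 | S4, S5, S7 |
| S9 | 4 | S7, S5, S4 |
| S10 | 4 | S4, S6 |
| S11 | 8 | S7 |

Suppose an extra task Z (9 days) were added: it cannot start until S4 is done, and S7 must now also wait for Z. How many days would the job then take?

Originally the job takes 23 days.
With Z inserted, S7 now waits for max(S4, Z).
New critical path: S4→Z→S7→S11 = 5+9+10+8 = 32 ⇒ 32 days.

32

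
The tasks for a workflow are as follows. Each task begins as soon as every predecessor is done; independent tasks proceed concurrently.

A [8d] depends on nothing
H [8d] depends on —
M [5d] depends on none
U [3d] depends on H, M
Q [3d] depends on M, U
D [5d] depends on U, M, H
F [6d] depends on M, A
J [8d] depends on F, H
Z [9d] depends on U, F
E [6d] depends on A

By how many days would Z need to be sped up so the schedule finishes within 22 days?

1

Current finish: 23 days; target: 22.
Z is on every critical path, so each day cut from Z cuts the finish by one (this holds down to a finish of 22).
Need 23 − 22 = 1 day off Z → Z becomes 8 days, finish becomes 22.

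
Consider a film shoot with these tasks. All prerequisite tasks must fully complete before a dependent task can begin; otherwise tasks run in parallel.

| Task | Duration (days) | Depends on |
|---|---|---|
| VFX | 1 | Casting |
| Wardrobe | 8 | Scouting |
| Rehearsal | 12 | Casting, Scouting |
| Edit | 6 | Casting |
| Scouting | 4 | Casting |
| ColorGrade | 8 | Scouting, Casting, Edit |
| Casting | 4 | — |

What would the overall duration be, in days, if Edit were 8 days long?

20

Actual critical path: Casting→Scouting→Rehearsal = 4+4+12 = 20 ⇒ 20 days.
Edit has 2 days of float (longest path through it is 18).
That remains the longest chain; total 20 days.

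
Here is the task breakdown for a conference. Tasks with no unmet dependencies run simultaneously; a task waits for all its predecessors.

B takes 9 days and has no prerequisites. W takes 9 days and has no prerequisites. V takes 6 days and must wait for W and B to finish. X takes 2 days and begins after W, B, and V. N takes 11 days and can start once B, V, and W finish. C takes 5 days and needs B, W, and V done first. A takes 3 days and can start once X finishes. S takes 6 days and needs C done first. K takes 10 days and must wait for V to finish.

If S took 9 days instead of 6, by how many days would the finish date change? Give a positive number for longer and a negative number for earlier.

3

Actual critical path: W→V→C→S = 9+6+5+6 = 26 ⇒ 26 days.
S is on the critical path; changing it to 9 makes that path 29 days.
The binding chain switches to B→V→C→S = 9+6+5+9 = 29; finish 29 days.
Change in finish: 29 − 26 = +3 days.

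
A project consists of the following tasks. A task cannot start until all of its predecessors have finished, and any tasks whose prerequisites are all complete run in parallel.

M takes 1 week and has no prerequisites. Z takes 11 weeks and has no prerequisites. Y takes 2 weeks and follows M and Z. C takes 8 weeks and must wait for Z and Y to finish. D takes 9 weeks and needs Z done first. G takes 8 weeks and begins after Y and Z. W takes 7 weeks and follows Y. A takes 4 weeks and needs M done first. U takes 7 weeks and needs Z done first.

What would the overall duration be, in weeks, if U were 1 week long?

21

As given, the longest chain is Z→Y→C = 11+2+8 = 21, so the finish is 21 weeks.
U is off the critical path — its longest chain is 18 weeks, giving 3 of slack.
That remains the longest chain; total 21 weeks.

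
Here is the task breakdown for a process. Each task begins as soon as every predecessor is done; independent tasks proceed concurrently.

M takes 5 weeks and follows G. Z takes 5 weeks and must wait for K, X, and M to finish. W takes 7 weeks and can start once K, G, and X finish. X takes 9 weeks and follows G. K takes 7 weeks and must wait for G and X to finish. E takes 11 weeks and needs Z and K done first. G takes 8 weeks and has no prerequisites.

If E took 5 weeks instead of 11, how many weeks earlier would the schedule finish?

Baseline: G→X→K→Z→E = 8+9+7+5+11 = 40 → 40 weeks.
Since E is critical, the -6 change carries straight to that chain (now 34 weeks).
That remains the longest chain; total 34 weeks.
Change in finish: 34 − 40 = -6 weeks.

6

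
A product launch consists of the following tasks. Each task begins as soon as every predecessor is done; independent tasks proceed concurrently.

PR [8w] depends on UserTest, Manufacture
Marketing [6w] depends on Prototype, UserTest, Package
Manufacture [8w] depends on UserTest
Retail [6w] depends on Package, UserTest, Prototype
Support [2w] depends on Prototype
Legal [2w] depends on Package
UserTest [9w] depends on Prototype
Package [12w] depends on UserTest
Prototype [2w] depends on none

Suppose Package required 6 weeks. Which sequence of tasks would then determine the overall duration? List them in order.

Prototype, UserTest, Manufacture, PR

Actual critical path: Prototype→UserTest→Package→Marketing = 2+9+12+6 = 29 ⇒ 29 weeks.
Package is on the critical path; changing it to 6 makes that path 23 weeks.
New critical path: Prototype→UserTest→Manufacture→PR = 2+9+8+8 = 27 ⇒ 27 weeks.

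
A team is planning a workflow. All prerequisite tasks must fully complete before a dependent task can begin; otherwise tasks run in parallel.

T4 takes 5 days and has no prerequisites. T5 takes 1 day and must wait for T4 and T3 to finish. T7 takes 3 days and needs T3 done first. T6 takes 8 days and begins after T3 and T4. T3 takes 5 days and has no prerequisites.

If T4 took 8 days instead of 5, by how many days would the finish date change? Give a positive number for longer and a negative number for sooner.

3

As given, the longest chain is T4→T6 = 5+8 = 13, so the finish is 13 days.
Since T4 is critical, the +3 change carries straight to that chain (now 16 days).
No other chain overtakes it, so the finish is 16 days.
Change in finish: 16 − 13 = +3 days.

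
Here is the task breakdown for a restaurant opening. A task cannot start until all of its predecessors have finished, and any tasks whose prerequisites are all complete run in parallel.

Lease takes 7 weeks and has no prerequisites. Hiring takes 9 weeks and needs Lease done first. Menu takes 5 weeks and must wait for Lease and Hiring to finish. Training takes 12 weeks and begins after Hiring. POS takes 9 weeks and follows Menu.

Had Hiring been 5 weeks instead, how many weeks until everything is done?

26

Actual critical path: Lease→Hiring→Menu→POS = 7+9+5+9 = 30 ⇒ 30 weeks.
Hiring is on the critical path; changing it to 5 makes that path 26 weeks.
The critical path is still Lease→Hiring→Menu→POS; finish is now 26 weeks.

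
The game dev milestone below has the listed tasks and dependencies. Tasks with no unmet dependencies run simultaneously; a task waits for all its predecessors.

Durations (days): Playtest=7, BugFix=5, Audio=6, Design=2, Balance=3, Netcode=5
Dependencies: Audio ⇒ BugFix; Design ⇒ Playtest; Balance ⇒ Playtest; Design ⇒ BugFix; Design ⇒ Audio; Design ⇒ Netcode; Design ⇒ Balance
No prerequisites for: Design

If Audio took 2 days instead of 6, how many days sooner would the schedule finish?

1

Actual critical path: Design→Audio→BugFix = 2+6+5 = 13 ⇒ 13 days.
Audio is on the critical path; changing it to 2 makes that path 9 days.
The binding chain switches to Design→Balance→Playtest = 2+3+7 = 12; finish 12 days.
Change in finish: 12 − 13 = -1 days.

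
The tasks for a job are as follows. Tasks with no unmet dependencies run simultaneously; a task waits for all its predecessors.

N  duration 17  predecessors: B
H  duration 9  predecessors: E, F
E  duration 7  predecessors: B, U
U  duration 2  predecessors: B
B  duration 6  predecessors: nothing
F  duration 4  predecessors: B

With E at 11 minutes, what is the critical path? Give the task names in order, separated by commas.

B, U, E, H

The binding path is B→U→E→H = 6+2+7+9 = 24; finish at 24 minutes.
E is on the critical path; changing it to 11 makes that path 28 minutes.
That remains the longest chain; total 28 minutes.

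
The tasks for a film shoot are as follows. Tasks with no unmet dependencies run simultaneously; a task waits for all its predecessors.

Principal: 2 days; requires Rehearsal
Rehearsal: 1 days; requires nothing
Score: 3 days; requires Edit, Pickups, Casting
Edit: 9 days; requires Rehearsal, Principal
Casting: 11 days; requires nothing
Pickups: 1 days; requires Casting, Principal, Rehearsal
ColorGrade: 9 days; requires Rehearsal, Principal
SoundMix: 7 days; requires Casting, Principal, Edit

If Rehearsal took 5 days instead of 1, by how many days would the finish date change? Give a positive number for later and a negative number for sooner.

As given, the longest chain is Rehearsal→Principal→Edit→SoundMix = 1+2+9+7 = 19, so the finish is 19 days.
Since Rehearsal is critical, the +4 change carries straight to that chain (now 23 days).
No other chain overtakes it, so the finish is 23 days.
Change in finish: 23 − 19 = +4 days.

4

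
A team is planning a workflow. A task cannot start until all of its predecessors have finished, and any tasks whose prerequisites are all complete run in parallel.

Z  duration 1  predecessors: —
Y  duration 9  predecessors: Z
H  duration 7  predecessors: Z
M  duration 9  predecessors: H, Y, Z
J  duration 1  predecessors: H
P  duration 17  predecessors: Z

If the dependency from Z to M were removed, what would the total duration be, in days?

19

Original critical path: Z→Y→M = 1+9+9 = 19 ⇒ 19 days.
Dropping Z→M doesn't change M's earliest start (10); another predecessor still binds.
New critical path: Z→Y→M = 1+9+9 = 19 ⇒ 19 days.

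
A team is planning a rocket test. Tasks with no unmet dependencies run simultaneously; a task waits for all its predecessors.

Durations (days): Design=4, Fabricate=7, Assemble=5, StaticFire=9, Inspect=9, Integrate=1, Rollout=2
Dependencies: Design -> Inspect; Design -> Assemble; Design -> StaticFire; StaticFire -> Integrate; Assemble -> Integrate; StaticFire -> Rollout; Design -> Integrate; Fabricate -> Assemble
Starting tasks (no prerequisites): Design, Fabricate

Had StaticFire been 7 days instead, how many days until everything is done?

13

Actual critical path: Design→StaticFire→Rollout = 4+9+2 = 15 ⇒ 15 days.
StaticFire is on the critical path; changing it to 7 makes that path 13 days.
That remains the longest chain; total 13 days.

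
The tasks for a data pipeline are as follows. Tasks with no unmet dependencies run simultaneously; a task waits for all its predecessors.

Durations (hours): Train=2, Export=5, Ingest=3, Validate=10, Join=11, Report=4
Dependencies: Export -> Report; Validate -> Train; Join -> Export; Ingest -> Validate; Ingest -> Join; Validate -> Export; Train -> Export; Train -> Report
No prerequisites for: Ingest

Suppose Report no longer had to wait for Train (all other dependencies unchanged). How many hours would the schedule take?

Original critical path: Ingest→Validate→Train→Export→Report = 3+10+2+5+4 = 24 ⇒ 24 hours.
Dropping Train→Report doesn't change Report's earliest start (20); another predecessor still binds.
New critical path: Ingest→Validate→Train→Export→Report = 3+10+2+5+4 = 24 ⇒ 24 hours.

24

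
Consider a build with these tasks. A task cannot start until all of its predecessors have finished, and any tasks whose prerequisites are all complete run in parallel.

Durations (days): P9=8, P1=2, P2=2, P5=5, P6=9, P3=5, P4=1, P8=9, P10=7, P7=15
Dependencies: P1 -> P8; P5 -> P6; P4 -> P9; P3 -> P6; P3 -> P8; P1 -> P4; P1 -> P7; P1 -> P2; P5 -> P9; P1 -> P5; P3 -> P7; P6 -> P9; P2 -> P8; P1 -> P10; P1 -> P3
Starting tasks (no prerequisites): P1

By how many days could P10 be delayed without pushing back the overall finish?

Critical path: P1→P3→P6→P9 = 2+5+9+8 = 24, so the finish is 24 days.
The longest chain containing P10 totals 9 days.
So P10 can slip 24 − 9 = 15 days.

15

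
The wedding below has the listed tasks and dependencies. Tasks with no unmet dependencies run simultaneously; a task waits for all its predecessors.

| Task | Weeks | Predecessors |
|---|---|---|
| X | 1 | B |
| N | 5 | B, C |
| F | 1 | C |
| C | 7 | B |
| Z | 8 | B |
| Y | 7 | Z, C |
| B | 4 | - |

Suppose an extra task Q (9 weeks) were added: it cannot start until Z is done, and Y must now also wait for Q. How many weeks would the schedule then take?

28

Originally the schedule takes 19 weeks.
With Q inserted, Y now waits for max(Z, C, Q).
New critical path: B→Z→Q→Y = 4+8+9+7 = 28 ⇒ 28 weeks.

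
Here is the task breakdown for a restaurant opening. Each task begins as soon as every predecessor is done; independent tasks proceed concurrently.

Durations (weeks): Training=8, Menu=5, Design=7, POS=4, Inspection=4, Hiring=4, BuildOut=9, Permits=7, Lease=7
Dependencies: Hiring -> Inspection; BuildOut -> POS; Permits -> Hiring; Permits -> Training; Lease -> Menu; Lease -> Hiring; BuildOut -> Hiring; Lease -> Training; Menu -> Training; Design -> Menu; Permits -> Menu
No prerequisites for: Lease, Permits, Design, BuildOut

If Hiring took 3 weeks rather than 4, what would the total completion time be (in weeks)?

Actual critical path: Lease→Menu→Training = 7+5+8 = 20 ⇒ 20 weeks.
The longest path through Hiring is only 17 weeks, so Hiring has float 3.
That remains the longest chain; total 20 weeks.

20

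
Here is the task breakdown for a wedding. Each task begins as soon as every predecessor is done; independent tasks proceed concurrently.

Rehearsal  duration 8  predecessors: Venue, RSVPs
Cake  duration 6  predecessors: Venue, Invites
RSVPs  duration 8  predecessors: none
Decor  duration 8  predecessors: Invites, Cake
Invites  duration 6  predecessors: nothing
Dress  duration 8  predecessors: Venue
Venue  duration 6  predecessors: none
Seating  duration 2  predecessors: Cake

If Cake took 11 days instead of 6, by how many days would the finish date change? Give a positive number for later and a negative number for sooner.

5

Baseline: Venue→Cake→Decor = 6+6+8 = 20 → 20 days.
Since Cake is critical, the +5 change carries straight to that chain (now 25 days).
No other chain overtakes it, so the finish is 25 days.
Change in finish: 25 − 20 = +5 days.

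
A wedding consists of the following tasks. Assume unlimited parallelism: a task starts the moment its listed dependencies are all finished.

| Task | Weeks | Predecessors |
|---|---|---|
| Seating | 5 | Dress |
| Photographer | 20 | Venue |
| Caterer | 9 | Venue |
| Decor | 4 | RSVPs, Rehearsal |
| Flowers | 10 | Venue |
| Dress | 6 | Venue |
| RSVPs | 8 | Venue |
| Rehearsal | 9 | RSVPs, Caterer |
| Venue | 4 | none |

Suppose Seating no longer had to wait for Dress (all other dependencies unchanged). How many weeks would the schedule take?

26

With the dependency in place, Venue→Caterer→Rehearsal→Decor = 4+9+9+4 = 26 sets the finish at 26 weeks.
Without Dress→Seating, Seating's earliest start moves from 10 to 0.
After: Venue→Caterer→Rehearsal→Decor = 4+9+9+4 = 26 → 26 weeks.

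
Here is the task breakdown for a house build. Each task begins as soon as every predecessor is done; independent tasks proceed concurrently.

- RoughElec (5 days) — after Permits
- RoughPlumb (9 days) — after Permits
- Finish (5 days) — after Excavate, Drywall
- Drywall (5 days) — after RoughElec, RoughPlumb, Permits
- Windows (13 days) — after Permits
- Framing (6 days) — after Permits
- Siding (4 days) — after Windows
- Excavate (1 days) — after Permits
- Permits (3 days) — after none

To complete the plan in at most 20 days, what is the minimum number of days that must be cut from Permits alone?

2

Current finish: 22 days; target: 20.
Permits is on every critical path, so each day cut from Permits cuts the finish by one (this holds down to a finish of 20).
Need 22 − 20 = 2 days off Permits → Permits becomes 1 day, finish becomes 20.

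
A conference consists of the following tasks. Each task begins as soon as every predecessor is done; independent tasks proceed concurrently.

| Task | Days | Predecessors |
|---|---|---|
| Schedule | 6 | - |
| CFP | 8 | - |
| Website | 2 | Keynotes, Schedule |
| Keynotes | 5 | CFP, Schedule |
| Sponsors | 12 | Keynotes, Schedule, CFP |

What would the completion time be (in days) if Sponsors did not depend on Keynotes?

With the dependency in place, CFP→Keynotes→Sponsors = 8+5+12 = 25 sets the finish at 25 days.
Without Keynotes→Sponsors, Sponsors's earliest start moves from 13 to 8.
New critical path: CFP→Sponsors = 8+12 = 20 ⇒ 20 days.

20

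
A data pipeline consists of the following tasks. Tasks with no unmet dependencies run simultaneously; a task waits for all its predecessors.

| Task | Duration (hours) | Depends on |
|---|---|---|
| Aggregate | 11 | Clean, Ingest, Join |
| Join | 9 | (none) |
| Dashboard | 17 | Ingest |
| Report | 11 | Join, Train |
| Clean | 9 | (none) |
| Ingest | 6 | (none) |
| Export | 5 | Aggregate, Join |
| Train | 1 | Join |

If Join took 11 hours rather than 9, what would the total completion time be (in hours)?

Actual critical path: Join→Aggregate→Export = 9+11+5 = 25 ⇒ 25 hours.
Join lies on that path, so at 11 hours the path becomes 27 hours.
The critical path is still Join→Aggregate→Export; finish is now 27 hours.

27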